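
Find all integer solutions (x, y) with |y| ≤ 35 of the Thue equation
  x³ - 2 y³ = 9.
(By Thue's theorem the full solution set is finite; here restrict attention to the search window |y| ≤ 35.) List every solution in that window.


The equation is x³ - 2y³ = 9. For fixed y, x³ = 2·y³ + 9, so a solution requires the RHS to be a perfect cube.
Strategy: iterate y from -35 to 35, compute RHS = 2·y³ + 9, and check whether it is a (positive or negative) perfect cube.
Check small values of y:
  y = 0: RHS = 9 is not a perfect cube.
  y = 1: RHS = 11 is not a perfect cube.
  y = -1: RHS = 7 is not a perfect cube.
  y = 2: RHS = 25 is not a perfect cube.
  y = -2: RHS = -7 is not a perfect cube.
  y = 3: RHS = 63 is not a perfect cube.
  y = -3: RHS = -45 is not a perfect cube.
Continuing the search up to |y| = 35 finds no solutions either.
No (x, y) in the scanned range satisfies the equation.

No integer solutions with |y| ≤ 35.


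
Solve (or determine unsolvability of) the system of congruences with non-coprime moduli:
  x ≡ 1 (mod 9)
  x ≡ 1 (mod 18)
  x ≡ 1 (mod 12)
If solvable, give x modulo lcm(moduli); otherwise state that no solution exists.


Moduli 9, 18, 12 are not pairwise coprime, so CRT works modulo lcm(m_i) when all pairwise compatibility conditions hold.
Pairwise compatibility: gcd(m_i, m_j) must divide a_i - a_j for every pair.
Merge one congruence at a time:
  Start: x ≡ 1 (mod 9).
  Combine with x ≡ 1 (mod 18): gcd(9, 18) = 9; 1 - 1 = 0, which IS divisible by 9, so compatible.
    Write x = 1 + 9·t and substitute into x ≡ 1 (mod 18): 9·t ≡ 1 − 1 = 0 (mod 18).
    Divide the congruence (and modulus) by g = 9: 1·t ≡ 0 (mod 2).
    So t ≡ 0 (mod 2).
    Then x = 1 + 9·0 = 1, valid modulo lcm(9, 18) = 18: x ≡ 1 (mod 18).
  Combine with x ≡ 1 (mod 12): gcd(18, 12) = 6; 1 - 1 = 0, which IS divisible by 6, so compatible.
    Write x = 1 + 18·t and substitute into x ≡ 1 (mod 12): 18·t ≡ 1 − 1 = 0 (mod 12).
    Divide the congruence (and modulus) by g = 6: 3·t ≡ 0 (mod 2).
    Reduce coefficients mod 2: 1·t ≡ 0 (mod 2).
    So t ≡ 0 (mod 2).
    Then x = 1 + 18·0 = 1, valid modulo lcm(18, 12) = 36: x ≡ 1 (mod 36).
Verify: 1 mod 9 = 1, 1 mod 18 = 1, 1 mod 12 = 1.

x ≡ 1 (mod 36).


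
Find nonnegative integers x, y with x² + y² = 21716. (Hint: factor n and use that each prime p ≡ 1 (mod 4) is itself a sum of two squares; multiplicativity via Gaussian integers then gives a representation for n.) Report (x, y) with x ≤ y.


Step 1: Factor n = 21716 = 2^2 · 61 · 89.
Step 2: Check the mod-4 condition on each prime factor: 2 = 2 (special); 61 ≡ 1 (mod 4), exponent 1; 89 ≡ 1 (mod 4), exponent 1.
All primes ≡ 3 (mod 4) appear to even exponent (or don't appear), so by the two-squares theorem n IS expressible as a sum of two squares.
Step 3: Build a representation. Group n = k² · m with k = 2 and m = 61 · 89 = 5429 (a product of primes ≡ 1 (mod 4)); a representation of m scales to one of n via (k·x)² + (k·y)² = k²(x² + y²). Each prime p ≡ 1 (mod 4) is itself a sum of two squares; find a² by testing p − a² for a perfect square:
  61: 61 − 1² = 60, 61 − 2² = 57, 61 − 3² = 52, 61 − 4² = 45, 61 − 5² = 36 = 6² ⇒ 61 = 5² + 6².
  89: 89 − 1² = 88, 89 − 2² = 85, 89 − 3² = 80, 89 − 4² = 73, 89 − 5² = 64 = 8² ⇒ 89 = 5² + 8².
  Combine using the Brahmagupta–Fibonacci identity (a² + b²)(c² + d²) = (ac − bd)² + (ad + bc)² = (ac + bd)² + (ad − bc)²:
  61 · 89 = 5429: from (5² + 6²)(5² + 8²), take (5·5 − 6·8, 5·8 + 6·5) = (25 − 48, 40 + 30) = (-23, 70); dropping signs (only squares matter) gives (23, 70); check 23² + 70² = 529 + 4900 = 5429 ✓.
  Scale by k = 2: (2·23, 2·70) = (46, 140).
Step 4: Order so x ≤ y and verify: 46² + 140² = 2116 + 19600 = 21716 = n. ✓

n = 21716 = 46² + 140² (one valid representation with x ≤ y).


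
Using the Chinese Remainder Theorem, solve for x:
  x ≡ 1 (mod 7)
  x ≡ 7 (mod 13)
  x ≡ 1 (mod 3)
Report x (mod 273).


Moduli 7, 13, 3 are pairwise coprime; by CRT there is a unique solution modulo M = 7 · 13 · 3 = 273.
Solve pairwise, accumulating the modulus:
  Start with x ≡ 1 (mod 7).
  Combine with x ≡ 7 (mod 13): since gcd(7, 13) = 1, we get a unique residue mod 91.
    Write x = 1 + 7·t and substitute into x ≡ 7 (mod 13): 7·t ≡ 7 − 1 = 6 (mod 13).
    The inverse of 7 mod 13 is 2 (since 7·2 = 14 = 1·13 + 1), so t ≡ 2·6 = 12 ≡ 12 (mod 13).
    Then x = 1 + 7·12 = 85, valid modulo lcm(7, 13) = 91: x ≡ 85 (mod 91).
  Combine with x ≡ 1 (mod 3): since gcd(91, 3) = 1, we get a unique residue mod 273.
    Write x = 85 + 91·t and substitute into x ≡ 1 (mod 3): 91·t ≡ 1 − 85 = -84 (mod 3).
    Reduce coefficients mod 3: 1·t ≡ 0 (mod 3).
    So t ≡ 0 (mod 3).
    Then x = 85 + 91·0 = 85, valid modulo lcm(91, 3) = 273: x ≡ 85 (mod 273).
Verify: 85 mod 7 = 1 ✓, 85 mod 13 = 7 ✓, 85 mod 3 = 1 ✓.

x ≡ 85 (mod 273).


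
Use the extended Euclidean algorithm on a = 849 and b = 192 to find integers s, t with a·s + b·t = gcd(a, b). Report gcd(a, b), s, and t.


Euclidean algorithm on (849, 192) — divide until remainder is 0:
  849 = 4 · 192 + 81
  192 = 2 · 81 + 30
  81 = 2 · 30 + 21
  30 = 1 · 21 + 9
  21 = 2 · 9 + 3
  9 = 3 · 3 + 0
gcd(849, 192) = 3.
Track Bezout coefficients alongside the remainders: start with r₀ = 849 = a·1 + b·0 (s = 1, t = 0) and r₁ = 192 = a·0 + b·1 (s = 0, t = 1); each new remainder r_{k+1} = r_{k-1} − q_k·r_k inherits s_{k+1} = s_{k-1} − q_k·s_k, t_{k+1} = t_{k-1} − q_k·t_k, so r_k = a·s_k + b·t_k at every step:
  q = 4: r = 81, s = 1 − 4·0 = 1, t = 0 − 4·1 = -4  (check: 849·1 + 192·(-4) = 81)
  q = 2: r = 30, s = 0 − 2·1 = -2, t = 1 − 2·(-4) = 9  (check: 849·(-2) + 192·9 = 30)
  q = 2: r = 21, s = 1 − 2·(-2) = 5, t = -4 − 2·9 = -22  (check: 849·5 + 192·(-22) = 21)
  q = 1: r = 9, s = -2 − 1·5 = -7, t = 9 − 1·(-22) = 31  (check: 849·(-7) + 192·31 = 9)
  q = 2: r = 3, s = 5 − 2·(-7) = 19, t = -22 − 2·31 = -84  (check: 849·19 + 192·(-84) = 3)
The row with r = 3 (the gcd) gives the Bezout coefficients s = 19, t = -84.
Result: 849 · (19) + 192 · (-84) = 3.

gcd(849, 192) = 3; s = 19, t = -84 (check: 849·19 + 192·(-84) = 3).


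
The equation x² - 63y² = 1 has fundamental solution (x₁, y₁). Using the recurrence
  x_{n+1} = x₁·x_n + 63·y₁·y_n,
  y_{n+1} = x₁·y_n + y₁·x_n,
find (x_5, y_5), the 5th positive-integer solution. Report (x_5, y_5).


Step 1: Find the fundamental solution (x₁, y₁) of x² - 63y² = 1.
  Expand √63 as a continued fraction. a₀ = ⌊√63⌋ = 7; iterate m_{k+1} = d_k·a_k − m_k, d_{k+1} = (63 − m_{k+1}²)/d_k, a_{k+1} = ⌊(a₀ + m_{k+1})/d_{k+1}⌋ (starting m₀ = 0, d₀ = 1), with convergents p_k = a_k·p_{k-1} + p_{k-2}, q_k = a_k·q_{k-1} + q_{k-2} (p₋₁ = 1, q₋₁ = 0):
  k = 0: a₀ = 7; p₀/q₀ = 7/1; p₀² − 63·q₀² = 49 − 63 = -14.
  k = 1: m = 7, d = 14, a = ⌊(7 + 7)/14⌋ = 1; p/q = (1·7 + 1)/(1·1 + 0) = 8/1; p² − 63·q² = 64 − 63 = 1.
  The first convergent with p² − 63·q² = 1 gives the fundamental solution (x₁, y₁) = (8, 1).
Step 2: Apply the recurrence (x_{n+1}, y_{n+1}) = (x₁x_n + 63y₁y_n, x₁y_n + y₁x_n) repeatedly.
  From (x_1, y_1) = (8, 1): x_2 = 8·8 + 63·1·1 = 127; y_2 = 8·1 + 1·8 = 16.
  From (x_2, y_2) = (127, 16): x_3 = 8·127 + 63·1·16 = 2024; y_3 = 8·16 + 1·127 = 255.
  From (x_3, y_3) = (2024, 255): x_4 = 8·2024 + 63·1·255 = 32257; y_4 = 8·255 + 1·2024 = 4064.
  From (x_4, y_4) = (32257, 4064): x_5 = 8·32257 + 63·1·4064 = 514088; y_5 = 8·4064 + 1·32257 = 64769.
Step 3: Verify x_5² - 63·y_5² = 264286471744 - 264286471743 = 1 (should be 1). ✓

(x_1, y_1) = (8, 1); (x_5, y_5) = (514088, 64769).


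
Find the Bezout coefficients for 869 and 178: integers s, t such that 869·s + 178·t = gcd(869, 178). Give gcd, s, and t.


Euclidean algorithm on (869, 178) — divide until remainder is 0:
  869 = 4 · 178 + 157
  178 = 1 · 157 + 21
  157 = 7 · 21 + 10
  21 = 2 · 10 + 1
  10 = 10 · 1 + 0
gcd(869, 178) = 1.
Track Bezout coefficients alongside the remainders: start with r₀ = 869 = a·1 + b·0 (s = 1, t = 0) and r₁ = 178 = a·0 + b·1 (s = 0, t = 1); each new remainder r_{k+1} = r_{k-1} − q_k·r_k inherits s_{k+1} = s_{k-1} − q_k·s_k, t_{k+1} = t_{k-1} − q_k·t_k, so r_k = a·s_k + b·t_k at every step:
  q = 4: r = 157, s = 1 − 4·0 = 1, t = 0 − 4·1 = -4  (check: 869·1 + 178·(-4) = 157)
  q = 1: r = 21, s = 0 − 1·1 = -1, t = 1 − 1·(-4) = 5  (check: 869·(-1) + 178·5 = 21)
  q = 7: r = 10, s = 1 − 7·(-1) = 8, t = -4 − 7·5 = -39  (check: 869·8 + 178·(-39) = 10)
  q = 2: r = 1, s = -1 − 2·8 = -17, t = 5 − 2·(-39) = 83  (check: 869·(-17) + 178·83 = 1)
The row with r = 1 (the gcd) gives the Bezout coefficients s = -17, t = 83.
Result: 869 · (-17) + 178 · (83) = 1.

gcd(869, 178) = 1; s = -17, t = 83 (check: 869·(-17) + 178·83 = 1).


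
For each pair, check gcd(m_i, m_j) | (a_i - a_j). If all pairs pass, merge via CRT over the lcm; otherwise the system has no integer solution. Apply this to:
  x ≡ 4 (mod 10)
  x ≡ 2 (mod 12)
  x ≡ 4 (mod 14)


Moduli 10, 12, 14 are not pairwise coprime, so CRT works modulo lcm(m_i) when all pairwise compatibility conditions hold.
Pairwise compatibility: gcd(m_i, m_j) must divide a_i - a_j for every pair.
Merge one congruence at a time:
  Start: x ≡ 4 (mod 10).
  Combine with x ≡ 2 (mod 12): gcd(10, 12) = 2; 2 - 4 = -2, which IS divisible by 2, so compatible.
    Write x = 4 + 10·t and substitute into x ≡ 2 (mod 12): 10·t ≡ 2 − 4 = -2 (mod 12).
    Divide the congruence (and modulus) by g = 2: 5·t ≡ -1 (mod 6).
    Reduce coefficients mod 6: 5·t ≡ 5 (mod 6).
    The inverse of 5 mod 6 is 5 (since 5·5 = 25 = 4·6 + 1), so t ≡ 5·5 = 25 ≡ 1 (mod 6).
    Then x = 4 + 10·1 = 14, valid modulo lcm(10, 12) = 60: x ≡ 14 (mod 60).
  Combine with x ≡ 4 (mod 14): gcd(60, 14) = 2; 4 - 14 = -10, which IS divisible by 2, so compatible.
    Write x = 14 + 60·t and substitute into x ≡ 4 (mod 14): 60·t ≡ 4 − 14 = -10 (mod 14).
    Divide the congruence (and modulus) by g = 2: 30·t ≡ -5 (mod 7).
    Reduce coefficients mod 7: 2·t ≡ 2 (mod 7).
    The inverse of 2 mod 7 is 4 (since 2·4 = 8 = 1·7 + 1), so t ≡ 4·2 = 8 ≡ 1 (mod 7).
    Then x = 14 + 60·1 = 74, valid modulo lcm(60, 14) = 420: x ≡ 74 (mod 420).
Verify: 74 mod 10 = 4, 74 mod 12 = 2, 74 mod 14 = 4.

x ≡ 74 (mod 420).


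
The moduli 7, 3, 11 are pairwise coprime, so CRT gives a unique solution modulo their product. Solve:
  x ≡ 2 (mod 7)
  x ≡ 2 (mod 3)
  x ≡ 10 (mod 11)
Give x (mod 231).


Moduli 7, 3, 11 are pairwise coprime; by CRT there is a unique solution modulo M = 7 · 3 · 11 = 231.
Solve pairwise, accumulating the modulus:
  Start with x ≡ 2 (mod 7).
  Combine with x ≡ 2 (mod 3): since gcd(7, 3) = 1, we get a unique residue mod 21.
    Write x = 2 + 7·t and substitute into x ≡ 2 (mod 3): 7·t ≡ 2 − 2 = 0 (mod 3).
    Reduce coefficients mod 3: 1·t ≡ 0 (mod 3).
    So t ≡ 0 (mod 3).
    Then x = 2 + 7·0 = 2, valid modulo lcm(7, 3) = 21: x ≡ 2 (mod 21).
  Combine with x ≡ 10 (mod 11): since gcd(21, 11) = 1, we get a unique residue mod 231.
    Write x = 2 + 21·t and substitute into x ≡ 10 (mod 11): 21·t ≡ 10 − 2 = 8 (mod 11).
    Reduce coefficients mod 11: 10·t ≡ 8 (mod 11).
    The inverse of 10 mod 11 is 10 (since 10·10 = 100 = 9·11 + 1), so t ≡ 10·8 = 80 ≡ 3 (mod 11).
    Then x = 2 + 21·3 = 65, valid modulo lcm(21, 11) = 231: x ≡ 65 (mod 231).
Verify: 65 mod 7 = 2 ✓, 65 mod 3 = 2 ✓, 65 mod 11 = 10 ✓.

x ≡ 65 (mod 231).


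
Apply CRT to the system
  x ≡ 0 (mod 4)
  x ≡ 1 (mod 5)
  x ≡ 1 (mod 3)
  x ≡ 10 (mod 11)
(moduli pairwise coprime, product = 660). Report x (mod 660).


Product of moduli M = 4 · 5 · 3 · 11 = 660.
Merge one congruence at a time:
  Start: x ≡ 0 (mod 4).
  Combine with x ≡ 1 (mod 5); new modulus lcm = 20.
    Write x = 0 + 4·t and substitute into x ≡ 1 (mod 5): 4·t ≡ 1 − 0 = 1 (mod 5).
    The inverse of 4 mod 5 is 4 (since 4·4 = 16 = 3·5 + 1), so t ≡ 4·1 = 4 ≡ 4 (mod 5).
    Then x = 0 + 4·4 = 16, valid modulo lcm(4, 5) = 20: x ≡ 16 (mod 20).
  Combine with x ≡ 1 (mod 3); new modulus lcm = 60.
    Write x = 16 + 20·t and substitute into x ≡ 1 (mod 3): 20·t ≡ 1 − 16 = -15 (mod 3).
    Reduce coefficients mod 3: 2·t ≡ 0 (mod 3).
    The inverse of 2 mod 3 is 2 (since 2·2 = 4 = 1·3 + 1), so t ≡ 2·0 = 0 ≡ 0 (mod 3).
    Then x = 16 + 20·0 = 16, valid modulo lcm(20, 3) = 60: x ≡ 16 (mod 60).
  Combine with x ≡ 10 (mod 11); new modulus lcm = 660.
    Write x = 16 + 60·t and substitute into x ≡ 10 (mod 11): 60·t ≡ 10 − 16 = -6 (mod 11).
    Reduce coefficients mod 11: 5·t ≡ 5 (mod 11).
    The inverse of 5 mod 11 is 9 (since 5·9 = 45 = 4·11 + 1), so t ≡ 9·5 = 45 ≡ 1 (mod 11).
    Then x = 16 + 60·1 = 76, valid modulo lcm(60, 11) = 660: x ≡ 76 (mod 660).
Verify against each original: 76 mod 4 = 0, 76 mod 5 = 1, 76 mod 3 = 1, 76 mod 11 = 10.

x ≡ 76 (mod 660).


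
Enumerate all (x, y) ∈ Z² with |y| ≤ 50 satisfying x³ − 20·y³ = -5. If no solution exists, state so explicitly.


The equation is x³ - 20y³ = -5. For fixed y, x³ = 20·y³ − 5, so a solution requires the RHS to be a perfect cube.
Strategy: iterate y from -50 to 50, compute RHS = 20·y³ − 5, and check whether it is a (positive or negative) perfect cube.
Check small values of y:
  y = 0: RHS = -5 is not a perfect cube.
  y = 1: RHS = 15 is not a perfect cube.
  y = -1: RHS = -25 is not a perfect cube.
  y = 2: RHS = 155 is not a perfect cube.
  y = -2: RHS = -165 is not a perfect cube.
  y = 3: RHS = 535 is not a perfect cube.
  y = -3: RHS = -545 is not a perfect cube.
Continuing the search up to |y| = 50 finds no solutions either.
No (x, y) in the scanned range satisfies the equation.

No integer solutions with |y| ≤ 50.


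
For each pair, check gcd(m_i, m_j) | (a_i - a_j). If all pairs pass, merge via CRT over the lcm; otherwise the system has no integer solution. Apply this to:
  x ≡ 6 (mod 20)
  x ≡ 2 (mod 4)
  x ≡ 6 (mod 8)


Moduli 20, 4, 8 are not pairwise coprime, so CRT works modulo lcm(m_i) when all pairwise compatibility conditions hold.
Pairwise compatibility: gcd(m_i, m_j) must divide a_i - a_j for every pair.
Merge one congruence at a time:
  Start: x ≡ 6 (mod 20).
  Combine with x ≡ 2 (mod 4): gcd(20, 4) = 4; 2 - 6 = -4, which IS divisible by 4, so compatible.
    Write x = 6 + 20·t and substitute into x ≡ 2 (mod 4): 20·t ≡ 2 − 6 = -4 (mod 4).
    Divide the congruence (and modulus) by g = 4: 5·t ≡ -1 (mod 1).
    Modulo 1 every t works; take t = 0.
    Then x = 6 + 20·0 = 6, valid modulo lcm(20, 4) = 20: x ≡ 6 (mod 20).
  Combine with x ≡ 6 (mod 8): gcd(20, 8) = 4; 6 - 6 = 0, which IS divisible by 4, so compatible.
    Write x = 6 + 20·t and substitute into x ≡ 6 (mod 8): 20·t ≡ 6 − 6 = 0 (mod 8).
    Divide the congruence (and modulus) by g = 4: 5·t ≡ 0 (mod 2).
    Reduce coefficients mod 2: 1·t ≡ 0 (mod 2).
    So t ≡ 0 (mod 2).
    Then x = 6 + 20·0 = 6, valid modulo lcm(20, 8) = 40: x ≡ 6 (mod 40).
Verify: 6 mod 20 = 6, 6 mod 4 = 2, 6 mod 8 = 6.

x ≡ 6 (mod 40).


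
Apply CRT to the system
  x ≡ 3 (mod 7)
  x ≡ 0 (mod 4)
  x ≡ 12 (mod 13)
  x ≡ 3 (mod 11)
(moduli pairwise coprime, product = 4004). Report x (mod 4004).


Product of moduli M = 7 · 4 · 13 · 11 = 4004.
Merge one congruence at a time:
  Start: x ≡ 3 (mod 7).
  Combine with x ≡ 0 (mod 4); new modulus lcm = 28.
    Write x = 3 + 7·t and substitute into x ≡ 0 (mod 4): 7·t ≡ 0 − 3 = -3 (mod 4).
    Reduce coefficients mod 4: 3·t ≡ 1 (mod 4).
    The inverse of 3 mod 4 is 3 (since 3·3 = 9 = 2·4 + 1), so t ≡ 3·1 = 3 ≡ 3 (mod 4).
    Then x = 3 + 7·3 = 24, valid modulo lcm(7, 4) = 28: x ≡ 24 (mod 28).
  Combine with x ≡ 12 (mod 13); new modulus lcm = 364.
    Write x = 24 + 28·t and substitute into x ≡ 12 (mod 13): 28·t ≡ 12 − 24 = -12 (mod 13).
    Reduce coefficients mod 13: 2·t ≡ 1 (mod 13).
    The inverse of 2 mod 13 is 7 (since 2·7 = 14 = 1·13 + 1), so t ≡ 7·1 = 7 ≡ 7 (mod 13).
    Then x = 24 + 28·7 = 220, valid modulo lcm(28, 13) = 364: x ≡ 220 (mod 364).
  Combine with x ≡ 3 (mod 11); new modulus lcm = 4004.
    Write x = 220 + 364·t and substitute into x ≡ 3 (mod 11): 364·t ≡ 3 − 220 = -217 (mod 11).
    Reduce coefficients mod 11: 1·t ≡ 3 (mod 11).
    So t ≡ 3 (mod 11).
    Then x = 220 + 364·3 = 1312, valid modulo lcm(364, 11) = 4004: x ≡ 1312 (mod 4004).
Verify against each original: 1312 mod 7 = 3, 1312 mod 4 = 0, 1312 mod 13 = 12, 1312 mod 11 = 3.

x ≡ 1312 (mod 4004).


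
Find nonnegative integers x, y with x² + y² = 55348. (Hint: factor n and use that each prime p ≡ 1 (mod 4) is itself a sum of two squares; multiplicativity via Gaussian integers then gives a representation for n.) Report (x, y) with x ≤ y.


Step 1: Factor n = 55348 = 2^2 · 101 · 137.
Step 2: Check the mod-4 condition on each prime factor: 2 = 2 (special); 101 ≡ 1 (mod 4), exponent 1; 137 ≡ 1 (mod 4), exponent 1.
All primes ≡ 3 (mod 4) appear to even exponent (or don't appear), so by the two-squares theorem n IS expressible as a sum of two squares.
Step 3: Build a representation. Group n = k² · m with k = 2 and m = 101 · 137 = 13837 (a product of primes ≡ 1 (mod 4)); a representation of m scales to one of n via (k·x)² + (k·y)² = k²(x² + y²). Each prime p ≡ 1 (mod 4) is itself a sum of two squares; find a² by testing p − a² for a perfect square:
  101: 101 − 1² = 100 = 10² ⇒ 101 = 1² + 10².
  137: 137 − 1² = 136, 137 − 2² = 133, 137 − 3² = 128, 137 − 4² = 121 = 11² ⇒ 137 = 4² + 11².
  Combine using the Brahmagupta–Fibonacci identity (a² + b²)(c² + d²) = (ac − bd)² + (ad + bc)² = (ac + bd)² + (ad − bc)²:
  101 · 137 = 13837: from (1² + 10²)(4² + 11²), take (1·4 − 10·11, 1·11 + 10·4) = (4 − 110, 11 + 40) = (-106, 51); dropping signs (only squares matter) gives (106, 51); check 106² + 51² = 11236 + 2601 = 13837 ✓.
  Scale by k = 2: (2·106, 2·51) = (212, 102).
Step 4: Order so x ≤ y and verify: 102² + 212² = 10404 + 44944 = 55348 = n. ✓

n = 55348 = 102² + 212² (one valid representation with x ≤ y).


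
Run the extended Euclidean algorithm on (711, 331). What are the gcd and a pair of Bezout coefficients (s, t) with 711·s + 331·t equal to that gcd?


Euclidean algorithm on (711, 331) — divide until remainder is 0:
  711 = 2 · 331 + 49
  331 = 6 · 49 + 37
  49 = 1 · 37 + 12
  37 = 3 · 12 + 1
  12 = 12 · 1 + 0
gcd(711, 331) = 1.
Track Bezout coefficients alongside the remainders: start with r₀ = 711 = a·1 + b·0 (s = 1, t = 0) and r₁ = 331 = a·0 + b·1 (s = 0, t = 1); each new remainder r_{k+1} = r_{k-1} − q_k·r_k inherits s_{k+1} = s_{k-1} − q_k·s_k, t_{k+1} = t_{k-1} − q_k·t_k, so r_k = a·s_k + b·t_k at every step:
  q = 2: r = 49, s = 1 − 2·0 = 1, t = 0 − 2·1 = -2  (check: 711·1 + 331·(-2) = 49)
  q = 6: r = 37, s = 0 − 6·1 = -6, t = 1 − 6·(-2) = 13  (check: 711·(-6) + 331·13 = 37)
  q = 1: r = 12, s = 1 − 1·(-6) = 7, t = -2 − 1·13 = -15  (check: 711·7 + 331·(-15) = 12)
  q = 3: r = 1, s = -6 − 3·7 = -27, t = 13 − 3·(-15) = 58  (check: 711·(-27) + 331·58 = 1)
The row with r = 1 (the gcd) gives the Bezout coefficients s = -27, t = 58.
Result: 711 · (-27) + 331 · (58) = 1.

gcd(711, 331) = 1; s = -27, t = 58 (check: 711·(-27) + 331·58 = 1).


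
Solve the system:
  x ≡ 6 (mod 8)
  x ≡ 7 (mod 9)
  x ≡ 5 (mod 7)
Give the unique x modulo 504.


Moduli 8, 9, 7 are pairwise coprime; by CRT there is a unique solution modulo M = 8 · 9 · 7 = 504.
Solve pairwise, accumulating the modulus:
  Start with x ≡ 6 (mod 8).
  Combine with x ≡ 7 (mod 9): since gcd(8, 9) = 1, we get a unique residue mod 72.
    Write x = 6 + 8·t and substitute into x ≡ 7 (mod 9): 8·t ≡ 7 − 6 = 1 (mod 9).
    The inverse of 8 mod 9 is 8 (since 8·8 = 64 = 7·9 + 1), so t ≡ 8·1 = 8 ≡ 8 (mod 9).
    Then x = 6 + 8·8 = 70, valid modulo lcm(8, 9) = 72: x ≡ 70 (mod 72).
  Combine with x ≡ 5 (mod 7): since gcd(72, 7) = 1, we get a unique residue mod 504.
    Write x = 70 + 72·t and substitute into x ≡ 5 (mod 7): 72·t ≡ 5 − 70 = -65 (mod 7).
    Reduce coefficients mod 7: 2·t ≡ 5 (mod 7).
    The inverse of 2 mod 7 is 4 (since 2·4 = 8 = 1·7 + 1), so t ≡ 4·5 = 20 ≡ 6 (mod 7).
    Then x = 70 + 72·6 = 502, valid modulo lcm(72, 7) = 504: x ≡ 502 (mod 504).
Verify: 502 mod 8 = 6 ✓, 502 mod 9 = 7 ✓, 502 mod 7 = 5 ✓.

x ≡ 502 (mod 504).


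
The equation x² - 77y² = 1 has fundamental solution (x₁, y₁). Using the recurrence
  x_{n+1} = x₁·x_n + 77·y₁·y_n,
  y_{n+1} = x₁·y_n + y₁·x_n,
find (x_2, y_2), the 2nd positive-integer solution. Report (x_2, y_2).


Step 1: Find the fundamental solution (x₁, y₁) of x² - 77y² = 1.
  Expand √77 as a continued fraction. a₀ = ⌊√77⌋ = 8; iterate m_{k+1} = d_k·a_k − m_k, d_{k+1} = (77 − m_{k+1}²)/d_k, a_{k+1} = ⌊(a₀ + m_{k+1})/d_{k+1}⌋ (starting m₀ = 0, d₀ = 1), with convergents p_k = a_k·p_{k-1} + p_{k-2}, q_k = a_k·q_{k-1} + q_{k-2} (p₋₁ = 1, q₋₁ = 0):
  k = 0: a₀ = 8; p₀/q₀ = 8/1; p₀² − 77·q₀² = 64 − 77 = -13.
  k = 1: m = 8, d = 13, a = ⌊(8 + 8)/13⌋ = 1; p/q = (1·8 + 1)/(1·1 + 0) = 9/1; p² − 77·q² = 81 − 77 = 4.
  k = 2: m = 5, d = 4, a = ⌊(8 + 5)/4⌋ = 3; p/q = (3·9 + 8)/(3·1 + 1) = 35/4; p² − 77·q² = 1225 − 1232 = -7.
  k = 3: m = 7, d = 7, a = ⌊(8 + 7)/7⌋ = 2; p/q = (2·35 + 9)/(2·4 + 1) = 79/9; p² − 77·q² = 6241 − 6237 = 4.
  k = 4: m = 7, d = 4, a = ⌊(8 + 7)/4⌋ = 3; p/q = (3·79 + 35)/(3·9 + 4) = 272/31; p² − 77·q² = 73984 − 73997 = -13.
  k = 5: m = 5, d = 13, a = ⌊(8 + 5)/13⌋ = 1; p/q = (1·272 + 79)/(1·31 + 9) = 351/40; p² − 77·q² = 123201 − 123200 = 1.
  The first convergent with p² − 77·q² = 1 gives the fundamental solution (x₁, y₁) = (351, 40).
Step 2: Apply the recurrence (x_{n+1}, y_{n+1}) = (x₁x_n + 77y₁y_n, x₁y_n + y₁x_n) repeatedly.
  From (x_1, y_1) = (351, 40): x_2 = 351·351 + 77·40·40 = 246401; y_2 = 351·40 + 40·351 = 28080.
Step 3: Verify x_2² - 77·y_2² = 60713452801 - 60713452800 = 1 (should be 1). ✓

(x_1, y_1) = (351, 40); (x_2, y_2) = (246401, 28080).


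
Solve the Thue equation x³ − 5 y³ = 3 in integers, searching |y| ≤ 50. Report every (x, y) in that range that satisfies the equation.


The equation is x³ - 5y³ = 3. For fixed y, x³ = 5·y³ + 3, so a solution requires the RHS to be a perfect cube.
Strategy: iterate y from -50 to 50, compute RHS = 5·y³ + 3, and check whether it is a (positive or negative) perfect cube.
Check small values of y:
  y = 0: RHS = 3 is not a perfect cube.
  y = 1: RHS = 8 = (2)³ ⇒ x = 2 works.
  y = -1: RHS = -2 is not a perfect cube.
  y = 2: RHS = 43 is not a perfect cube.
  y = -2: RHS = -37 is not a perfect cube.
  y = 3: RHS = 138 is not a perfect cube.
  y = -3: RHS = -132 is not a perfect cube.
Continuing the search up to |y| = 50 finds no further solutions beyond those listed.
Collected solutions: (2, 1).

Solutions (with |y| ≤ 50): (2, 1).


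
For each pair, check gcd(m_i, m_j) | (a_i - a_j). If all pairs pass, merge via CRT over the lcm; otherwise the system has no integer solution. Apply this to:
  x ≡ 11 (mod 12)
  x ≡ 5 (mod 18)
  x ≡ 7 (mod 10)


Moduli 12, 18, 10 are not pairwise coprime, so CRT works modulo lcm(m_i) when all pairwise compatibility conditions hold.
Pairwise compatibility: gcd(m_i, m_j) must divide a_i - a_j for every pair.
Merge one congruence at a time:
  Start: x ≡ 11 (mod 12).
  Combine with x ≡ 5 (mod 18): gcd(12, 18) = 6; 5 - 11 = -6, which IS divisible by 6, so compatible.
    Write x = 11 + 12·t and substitute into x ≡ 5 (mod 18): 12·t ≡ 5 − 11 = -6 (mod 18).
    Divide the congruence (and modulus) by g = 6: 2·t ≡ -1 (mod 3).
    Reduce coefficients mod 3: 2·t ≡ 2 (mod 3).
    The inverse of 2 mod 3 is 2 (since 2·2 = 4 = 1·3 + 1), so t ≡ 2·2 = 4 ≡ 1 (mod 3).
    Then x = 11 + 12·1 = 23, valid modulo lcm(12, 18) = 36: x ≡ 23 (mod 36).
  Combine with x ≡ 7 (mod 10): gcd(36, 10) = 2; 7 - 23 = -16, which IS divisible by 2, so compatible.
    Write x = 23 + 36·t and substitute into x ≡ 7 (mod 10): 36·t ≡ 7 − 23 = -16 (mod 10).
    Divide the congruence (and modulus) by g = 2: 18·t ≡ -8 (mod 5).
    Reduce coefficients mod 5: 3·t ≡ 2 (mod 5).
    The inverse of 3 mod 5 is 2 (since 3·2 = 6 = 1·5 + 1), so t ≡ 2·2 = 4 ≡ 4 (mod 5).
    Then x = 23 + 36·4 = 167, valid modulo lcm(36, 10) = 180: x ≡ 167 (mod 180).
Verify: 167 mod 12 = 11, 167 mod 18 = 5, 167 mod 10 = 7.

x ≡ 167 (mod 180).


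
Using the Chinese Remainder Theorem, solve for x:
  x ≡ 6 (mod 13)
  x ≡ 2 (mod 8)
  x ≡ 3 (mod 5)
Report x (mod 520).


Moduli 13, 8, 5 are pairwise coprime; by CRT there is a unique solution modulo M = 13 · 8 · 5 = 520.
Solve pairwise, accumulating the modulus:
  Start with x ≡ 6 (mod 13).
  Combine with x ≡ 2 (mod 8): since gcd(13, 8) = 1, we get a unique residue mod 104.
    Write x = 6 + 13·t and substitute into x ≡ 2 (mod 8): 13·t ≡ 2 − 6 = -4 (mod 8).
    Reduce coefficients mod 8: 5·t ≡ 4 (mod 8).
    The inverse of 5 mod 8 is 5 (since 5·5 = 25 = 3·8 + 1), so t ≡ 5·4 = 20 ≡ 4 (mod 8).
    Then x = 6 + 13·4 = 58, valid modulo lcm(13, 8) = 104: x ≡ 58 (mod 104).
  Combine with x ≡ 3 (mod 5): since gcd(104, 5) = 1, we get a unique residue mod 520.
    Write x = 58 + 104·t and substitute into x ≡ 3 (mod 5): 104·t ≡ 3 − 58 = -55 (mod 5).
    Reduce coefficients mod 5: 4·t ≡ 0 (mod 5).
    The inverse of 4 mod 5 is 4 (since 4·4 = 16 = 3·5 + 1), so t ≡ 4·0 = 0 ≡ 0 (mod 5).
    Then x = 58 + 104·0 = 58, valid modulo lcm(104, 5) = 520: x ≡ 58 (mod 520).
Verify: 58 mod 13 = 6 ✓, 58 mod 8 = 2 ✓, 58 mod 5 = 3 ✓.

x ≡ 58 (mod 520).


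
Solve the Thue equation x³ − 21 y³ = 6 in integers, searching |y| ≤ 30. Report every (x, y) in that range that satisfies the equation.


The equation is x³ - 21y³ = 6. For fixed y, x³ = 21·y³ + 6, so a solution requires the RHS to be a perfect cube.
Strategy: iterate y from -30 to 30, compute RHS = 21·y³ + 6, and check whether it is a (positive or negative) perfect cube.
Check small values of y:
  y = 0: RHS = 6 is not a perfect cube.
  y = 1: RHS = 27 = (3)³ ⇒ x = 3 works.
  y = -1: RHS = -15 is not a perfect cube.
  y = 2: RHS = 174 is not a perfect cube.
  y = -2: RHS = -162 is not a perfect cube.
  y = 3: RHS = 573 is not a perfect cube.
  y = -3: RHS = -561 is not a perfect cube.
Continuing the search up to |y| = 30 finds no further solutions beyond those listed.
Collected solutions: (3, 1).

Solutions (with |y| ≤ 30): (3, 1).


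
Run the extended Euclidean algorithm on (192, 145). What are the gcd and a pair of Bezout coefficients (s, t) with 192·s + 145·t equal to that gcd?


Euclidean algorithm on (192, 145) — divide until remainder is 0:
  192 = 1 · 145 + 47
  145 = 3 · 47 + 4
  47 = 11 · 4 + 3
  4 = 1 · 3 + 1
  3 = 3 · 1 + 0
gcd(192, 145) = 1.
Track Bezout coefficients alongside the remainders: start with r₀ = 192 = a·1 + b·0 (s = 1, t = 0) and r₁ = 145 = a·0 + b·1 (s = 0, t = 1); each new remainder r_{k+1} = r_{k-1} − q_k·r_k inherits s_{k+1} = s_{k-1} − q_k·s_k, t_{k+1} = t_{k-1} − q_k·t_k, so r_k = a·s_k + b·t_k at every step:
  q = 1: r = 47, s = 1 − 1·0 = 1, t = 0 − 1·1 = -1  (check: 192·1 + 145·(-1) = 47)
  q = 3: r = 4, s = 0 − 3·1 = -3, t = 1 − 3·(-1) = 4  (check: 192·(-3) + 145·4 = 4)
  q = 11: r = 3, s = 1 − 11·(-3) = 34, t = -1 − 11·4 = -45  (check: 192·34 + 145·(-45) = 3)
  q = 1: r = 1, s = -3 − 1·34 = -37, t = 4 − 1·(-45) = 49  (check: 192·(-37) + 145·49 = 1)
The row with r = 1 (the gcd) gives the Bezout coefficients s = -37, t = 49.
Result: 192 · (-37) + 145 · (49) = 1.

gcd(192, 145) = 1; s = -37, t = 49 (check: 192·(-37) + 145·49 = 1).


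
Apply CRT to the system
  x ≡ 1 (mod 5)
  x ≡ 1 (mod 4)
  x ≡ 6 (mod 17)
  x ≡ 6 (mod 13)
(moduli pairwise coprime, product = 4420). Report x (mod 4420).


Product of moduli M = 5 · 4 · 17 · 13 = 4420.
Merge one congruence at a time:
  Start: x ≡ 1 (mod 5).
  Combine with x ≡ 1 (mod 4); new modulus lcm = 20.
    Write x = 1 + 5·t and substitute into x ≡ 1 (mod 4): 5·t ≡ 1 − 1 = 0 (mod 4).
    Reduce coefficients mod 4: 1·t ≡ 0 (mod 4).
    So t ≡ 0 (mod 4).
    Then x = 1 + 5·0 = 1, valid modulo lcm(5, 4) = 20: x ≡ 1 (mod 20).
  Combine with x ≡ 6 (mod 17); new modulus lcm = 340.
    Write x = 1 + 20·t and substitute into x ≡ 6 (mod 17): 20·t ≡ 6 − 1 = 5 (mod 17).
    Reduce coefficients mod 17: 3·t ≡ 5 (mod 17).
    The inverse of 3 mod 17 is 6 (since 3·6 = 18 = 1·17 + 1), so t ≡ 6·5 = 30 ≡ 13 (mod 17).
    Then x = 1 + 20·13 = 261, valid modulo lcm(20, 17) = 340: x ≡ 261 (mod 340).
  Combine with x ≡ 6 (mod 13); new modulus lcm = 4420.
    Write x = 261 + 340·t and substitute into x ≡ 6 (mod 13): 340·t ≡ 6 − 261 = -255 (mod 13).
    Reduce coefficients mod 13: 2·t ≡ 5 (mod 13).
    The inverse of 2 mod 13 is 7 (since 2·7 = 14 = 1·13 + 1), so t ≡ 7·5 = 35 ≡ 9 (mod 13).
    Then x = 261 + 340·9 = 3321, valid modulo lcm(340, 13) = 4420: x ≡ 3321 (mod 4420).
Verify against each original: 3321 mod 5 = 1, 3321 mod 4 = 1, 3321 mod 17 = 6, 3321 mod 13 = 6.

x ≡ 3321 (mod 4420).


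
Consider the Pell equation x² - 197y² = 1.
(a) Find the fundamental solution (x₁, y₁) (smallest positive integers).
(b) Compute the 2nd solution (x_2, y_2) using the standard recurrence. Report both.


Step 1: Find the fundamental solution (x₁, y₁) of x² - 197y² = 1.
  Expand √197 as a continued fraction. a₀ = ⌊√197⌋ = 14; iterate m_{k+1} = d_k·a_k − m_k, d_{k+1} = (197 − m_{k+1}²)/d_k, a_{k+1} = ⌊(a₀ + m_{k+1})/d_{k+1}⌋ (starting m₀ = 0, d₀ = 1), with convergents p_k = a_k·p_{k-1} + p_{k-2}, q_k = a_k·q_{k-1} + q_{k-2} (p₋₁ = 1, q₋₁ = 0):
  k = 0: a₀ = 14; p₀/q₀ = 14/1; p₀² − 197·q₀² = 196 − 197 = -1.
  k = 1: m = 14, d = 1, a = ⌊(14 + 14)/1⌋ = 28; p/q = (28·14 + 1)/(28·1 + 0) = 393/28; p² − 197·q² = 154449 − 154448 = 1.
  The first convergent with p² − 197·q² = 1 gives the fundamental solution (x₁, y₁) = (393, 28).
Step 2: Apply the recurrence (x_{n+1}, y_{n+1}) = (x₁x_n + 197y₁y_n, x₁y_n + y₁x_n) repeatedly.
  From (x_1, y_1) = (393, 28): x_2 = 393·393 + 197·28·28 = 308897; y_2 = 393·28 + 28·393 = 22008.
Step 3: Verify x_2² - 197·y_2² = 95417356609 - 95417356608 = 1 (should be 1). ✓

(x_1, y_1) = (393, 28); (x_2, y_2) = (308897, 22008).


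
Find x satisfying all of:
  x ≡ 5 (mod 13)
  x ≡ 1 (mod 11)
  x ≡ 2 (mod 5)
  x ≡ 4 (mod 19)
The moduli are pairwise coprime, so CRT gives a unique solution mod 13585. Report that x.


Product of moduli M = 13 · 11 · 5 · 19 = 13585.
Merge one congruence at a time:
  Start: x ≡ 5 (mod 13).
  Combine with x ≡ 1 (mod 11); new modulus lcm = 143.
    Write x = 5 + 13·t and substitute into x ≡ 1 (mod 11): 13·t ≡ 1 − 5 = -4 (mod 11).
    Reduce coefficients mod 11: 2·t ≡ 7 (mod 11).
    The inverse of 2 mod 11 is 6 (since 2·6 = 12 = 1·11 + 1), so t ≡ 6·7 = 42 ≡ 9 (mod 11).
    Then x = 5 + 13·9 = 122, valid modulo lcm(13, 11) = 143: x ≡ 122 (mod 143).
  Combine with x ≡ 2 (mod 5); new modulus lcm = 715.
    Write x = 122 + 143·t and substitute into x ≡ 2 (mod 5): 143·t ≡ 2 − 122 = -120 (mod 5).
    Reduce coefficients mod 5: 3·t ≡ 0 (mod 5).
    The inverse of 3 mod 5 is 2 (since 3·2 = 6 = 1·5 + 1), so t ≡ 2·0 = 0 ≡ 0 (mod 5).
    Then x = 122 + 143·0 = 122, valid modulo lcm(143, 5) = 715: x ≡ 122 (mod 715).
  Combine with x ≡ 4 (mod 19); new modulus lcm = 13585.
    Write x = 122 + 715·t and substitute into x ≡ 4 (mod 19): 715·t ≡ 4 − 122 = -118 (mod 19).
    Reduce coefficients mod 19: 12·t ≡ 15 (mod 19).
    The inverse of 12 mod 19 is 8 (since 12·8 = 96 = 5·19 + 1), so t ≡ 8·15 = 120 ≡ 6 (mod 19).
    Then x = 122 + 715·6 = 4412, valid modulo lcm(715, 19) = 13585: x ≡ 4412 (mod 13585).
Verify against each original: 4412 mod 13 = 5, 4412 mod 11 = 1, 4412 mod 5 = 2, 4412 mod 19 = 4.

x ≡ 4412 (mod 13585).


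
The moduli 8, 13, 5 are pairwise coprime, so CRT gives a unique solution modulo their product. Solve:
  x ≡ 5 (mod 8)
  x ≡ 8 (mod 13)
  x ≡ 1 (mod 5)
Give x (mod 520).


Moduli 8, 13, 5 are pairwise coprime; by CRT there is a unique solution modulo M = 8 · 13 · 5 = 520.
Solve pairwise, accumulating the modulus:
  Start with x ≡ 5 (mod 8).
  Combine with x ≡ 8 (mod 13): since gcd(8, 13) = 1, we get a unique residue mod 104.
    Write x = 5 + 8·t and substitute into x ≡ 8 (mod 13): 8·t ≡ 8 − 5 = 3 (mod 13).
    The inverse of 8 mod 13 is 5 (since 8·5 = 40 = 3·13 + 1), so t ≡ 5·3 = 15 ≡ 2 (mod 13).
    Then x = 5 + 8·2 = 21, valid modulo lcm(8, 13) = 104: x ≡ 21 (mod 104).
  Combine with x ≡ 1 (mod 5): since gcd(104, 5) = 1, we get a unique residue mod 520.
    Write x = 21 + 104·t and substitute into x ≡ 1 (mod 5): 104·t ≡ 1 − 21 = -20 (mod 5).
    Reduce coefficients mod 5: 4·t ≡ 0 (mod 5).
    The inverse of 4 mod 5 is 4 (since 4·4 = 16 = 3·5 + 1), so t ≡ 4·0 = 0 ≡ 0 (mod 5).
    Then x = 21 + 104·0 = 21, valid modulo lcm(104, 5) = 520: x ≡ 21 (mod 520).
Verify: 21 mod 8 = 5 ✓, 21 mod 13 = 8 ✓, 21 mod 5 = 1 ✓.

x ≡ 21 (mod 520).


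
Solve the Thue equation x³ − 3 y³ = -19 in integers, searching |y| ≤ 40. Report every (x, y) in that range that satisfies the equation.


The equation is x³ - 3y³ = -19. For fixed y, x³ = 3·y³ − 19, so a solution requires the RHS to be a perfect cube.
Strategy: iterate y from -40 to 40, compute RHS = 3·y³ − 19, and check whether it is a (positive or negative) perfect cube.
Check small values of y:
  y = 0: RHS = -19 is not a perfect cube.
  y = 1: RHS = -16 is not a perfect cube.
  y = -1: RHS = -22 is not a perfect cube.
  y = 2: RHS = 5 is not a perfect cube.
  y = -2: RHS = -43 is not a perfect cube.
  y = 3: RHS = 62 is not a perfect cube.
  y = -3: RHS = -100 is not a perfect cube.
Continuing the search up to |y| = 40 finds no solutions either.
No (x, y) in the scanned range satisfies the equation.

No integer solutions with |y| ≤ 40.


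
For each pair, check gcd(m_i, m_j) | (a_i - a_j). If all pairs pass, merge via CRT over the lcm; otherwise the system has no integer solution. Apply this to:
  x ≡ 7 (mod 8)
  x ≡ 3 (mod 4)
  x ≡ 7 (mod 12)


Moduli 8, 4, 12 are not pairwise coprime, so CRT works modulo lcm(m_i) when all pairwise compatibility conditions hold.
Pairwise compatibility: gcd(m_i, m_j) must divide a_i - a_j for every pair.
Merge one congruence at a time:
  Start: x ≡ 7 (mod 8).
  Combine with x ≡ 3 (mod 4): gcd(8, 4) = 4; 3 - 7 = -4, which IS divisible by 4, so compatible.
    Write x = 7 + 8·t and substitute into x ≡ 3 (mod 4): 8·t ≡ 3 − 7 = -4 (mod 4).
    Divide the congruence (and modulus) by g = 4: 2·t ≡ -1 (mod 1).
    Modulo 1 every t works; take t = 0.
    Then x = 7 + 8·0 = 7, valid modulo lcm(8, 4) = 8: x ≡ 7 (mod 8).
  Combine with x ≡ 7 (mod 12): gcd(8, 12) = 4; 7 - 7 = 0, which IS divisible by 4, so compatible.
    Write x = 7 + 8·t and substitute into x ≡ 7 (mod 12): 8·t ≡ 7 − 7 = 0 (mod 12).
    Divide the congruence (and modulus) by g = 4: 2·t ≡ 0 (mod 3).
    The inverse of 2 mod 3 is 2 (since 2·2 = 4 = 1·3 + 1), so t ≡ 2·0 = 0 ≡ 0 (mod 3).
    Then x = 7 + 8·0 = 7, valid modulo lcm(8, 12) = 24: x ≡ 7 (mod 24).
Verify: 7 mod 8 = 7, 7 mod 4 = 3, 7 mod 12 = 7.

x ≡ 7 (mod 24).


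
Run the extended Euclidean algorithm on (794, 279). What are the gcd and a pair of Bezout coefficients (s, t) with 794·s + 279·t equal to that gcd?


Euclidean algorithm on (794, 279) — divide until remainder is 0:
  794 = 2 · 279 + 236
  279 = 1 · 236 + 43
  236 = 5 · 43 + 21
  43 = 2 · 21 + 1
  21 = 21 · 1 + 0
gcd(794, 279) = 1.
Track Bezout coefficients alongside the remainders: start with r₀ = 794 = a·1 + b·0 (s = 1, t = 0) and r₁ = 279 = a·0 + b·1 (s = 0, t = 1); each new remainder r_{k+1} = r_{k-1} − q_k·r_k inherits s_{k+1} = s_{k-1} − q_k·s_k, t_{k+1} = t_{k-1} − q_k·t_k, so r_k = a·s_k + b·t_k at every step:
  q = 2: r = 236, s = 1 − 2·0 = 1, t = 0 − 2·1 = -2  (check: 794·1 + 279·(-2) = 236)
  q = 1: r = 43, s = 0 − 1·1 = -1, t = 1 − 1·(-2) = 3  (check: 794·(-1) + 279·3 = 43)
  q = 5: r = 21, s = 1 − 5·(-1) = 6, t = -2 − 5·3 = -17  (check: 794·6 + 279·(-17) = 21)
  q = 2: r = 1, s = -1 − 2·6 = -13, t = 3 − 2·(-17) = 37  (check: 794·(-13) + 279·37 = 1)
The row with r = 1 (the gcd) gives the Bezout coefficients s = -13, t = 37.
Result: 794 · (-13) + 279 · (37) = 1.

gcd(794, 279) = 1; s = -13, t = 37 (check: 794·(-13) + 279·37 = 1).


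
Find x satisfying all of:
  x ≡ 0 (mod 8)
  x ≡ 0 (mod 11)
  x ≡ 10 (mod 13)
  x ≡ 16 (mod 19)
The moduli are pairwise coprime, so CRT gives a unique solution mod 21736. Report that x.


Product of moduli M = 8 · 11 · 13 · 19 = 21736.
Merge one congruence at a time:
  Start: x ≡ 0 (mod 8).
  Combine with x ≡ 0 (mod 11); new modulus lcm = 88.
    Write x = 0 + 8·t and substitute into x ≡ 0 (mod 11): 8·t ≡ 0 − 0 = 0 (mod 11).
    The inverse of 8 mod 11 is 7 (since 8·7 = 56 = 5·11 + 1), so t ≡ 7·0 = 0 ≡ 0 (mod 11).
    Then x = 0 + 8·0 = 0, valid modulo lcm(8, 11) = 88: x ≡ 0 (mod 88).
  Combine with x ≡ 10 (mod 13); new modulus lcm = 1144.
    Write x = 0 + 88·t and substitute into x ≡ 10 (mod 13): 88·t ≡ 10 − 0 = 10 (mod 13).
    Reduce coefficients mod 13: 10·t ≡ 10 (mod 13).
    The inverse of 10 mod 13 is 4 (since 10·4 = 40 = 3·13 + 1), so t ≡ 4·10 = 40 ≡ 1 (mod 13).
    Then x = 0 + 88·1 = 88, valid modulo lcm(88, 13) = 1144: x ≡ 88 (mod 1144).
  Combine with x ≡ 16 (mod 19); new modulus lcm = 21736.
    Write x = 88 + 1144·t and substitute into x ≡ 16 (mod 19): 1144·t ≡ 16 − 88 = -72 (mod 19).
    Reduce coefficients mod 19: 4·t ≡ 4 (mod 19).
    The inverse of 4 mod 19 is 5 (since 4·5 = 20 = 1·19 + 1), so t ≡ 5·4 = 20 ≡ 1 (mod 19).
    Then x = 88 + 1144·1 = 1232, valid modulo lcm(1144, 19) = 21736: x ≡ 1232 (mod 21736).
Verify against each original: 1232 mod 8 = 0, 1232 mod 11 = 0, 1232 mod 13 = 10, 1232 mod 19 = 16.

x ≡ 1232 (mod 21736).


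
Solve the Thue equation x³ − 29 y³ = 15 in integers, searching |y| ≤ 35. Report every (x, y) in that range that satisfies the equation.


The equation is x³ - 29y³ = 15. For fixed y, x³ = 29·y³ + 15, so a solution requires the RHS to be a perfect cube.
Strategy: iterate y from -35 to 35, compute RHS = 29·y³ + 15, and check whether it is a (positive or negative) perfect cube.
Check small values of y:
  y = 0: RHS = 15 is not a perfect cube.
  y = 1: RHS = 44 is not a perfect cube.
  y = -1: RHS = -14 is not a perfect cube.
  y = 2: RHS = 247 is not a perfect cube.
  y = -2: RHS = -217 is not a perfect cube.
  y = 3: RHS = 798 is not a perfect cube.
  y = -3: RHS = -768 is not a perfect cube.
Continuing the search up to |y| = 35 finds no solutions either.
No (x, y) in the scanned range satisfies the equation.

No integer solutions with |y| ≤ 35.


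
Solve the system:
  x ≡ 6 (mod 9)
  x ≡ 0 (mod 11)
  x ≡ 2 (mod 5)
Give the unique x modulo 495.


Moduli 9, 11, 5 are pairwise coprime; by CRT there is a unique solution modulo M = 9 · 11 · 5 = 495.
Solve pairwise, accumulating the modulus:
  Start with x ≡ 6 (mod 9).
  Combine with x ≡ 0 (mod 11): since gcd(9, 11) = 1, we get a unique residue mod 99.
    Write x = 6 + 9·t and substitute into x ≡ 0 (mod 11): 9·t ≡ 0 − 6 = -6 (mod 11).
    Reduce coefficients mod 11: 9·t ≡ 5 (mod 11).
    The inverse of 9 mod 11 is 5 (since 9·5 = 45 = 4·11 + 1), so t ≡ 5·5 = 25 ≡ 3 (mod 11).
    Then x = 6 + 9·3 = 33, valid modulo lcm(9, 11) = 99: x ≡ 33 (mod 99).
  Combine with x ≡ 2 (mod 5): since gcd(99, 5) = 1, we get a unique residue mod 495.
    Write x = 33 + 99·t and substitute into x ≡ 2 (mod 5): 99·t ≡ 2 − 33 = -31 (mod 5).
    Reduce coefficients mod 5: 4·t ≡ 4 (mod 5).
    The inverse of 4 mod 5 is 4 (since 4·4 = 16 = 3·5 + 1), so t ≡ 4·4 = 16 ≡ 1 (mod 5).
    Then x = 33 + 99·1 = 132, valid modulo lcm(99, 5) = 495: x ≡ 132 (mod 495).
Verify: 132 mod 9 = 6 ✓, 132 mod 11 = 0 ✓, 132 mod 5 = 2 ✓.

x ≡ 132 (mod 495).
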